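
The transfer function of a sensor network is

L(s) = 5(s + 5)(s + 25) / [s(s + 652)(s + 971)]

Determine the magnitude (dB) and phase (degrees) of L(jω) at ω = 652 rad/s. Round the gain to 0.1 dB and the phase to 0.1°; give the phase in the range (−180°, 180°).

At s = jω = j652:
zero (s+5): 5 + j652 → |·| = √(5²+652²) = √425129 ≈ 652.02, ∠ = arctan(652/5) ≈ 89.56°
zero (s+25): 25 + j652 → |·| = √(25²+652²) = √425729 ≈ 652.48, ∠ = arctan(652/25) ≈ 87.80°
pole (s+652): 652 + j652 → |·| = √(652²+652²) = √850208 ≈ 922.07, ∠ = arctan(652/652) ≈ 45.00°
pole (s+971): 971 + j652 → |·| = √(971²+652²) = √1367945 ≈ 1169.6, ∠ = arctan(652/971) ≈ 33.88°
pole at origin: |s| = 652, ∠ = 90.00° (in denominator)
|L| = 5 · 4.2543e+05 / 7.0315e+08 ≈ 0.0030252
Gain = 20 log₁₀(0.0030252) ≈ -50.38 dB
∠L = 177.36° − 168.88° = 8.48°

-50.4 dB, 8.5°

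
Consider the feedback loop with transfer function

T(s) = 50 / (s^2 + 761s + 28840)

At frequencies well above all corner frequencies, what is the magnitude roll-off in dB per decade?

Each pole contributes −20 dB/decade at high frequency; each zero contributes +20 dB/decade.
Net: 0 zero(s) − 2 pole(s) → -40 dB/decade.

-40 dB/decade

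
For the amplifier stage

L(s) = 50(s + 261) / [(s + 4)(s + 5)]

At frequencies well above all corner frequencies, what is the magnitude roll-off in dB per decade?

-20 dB/decade

Each pole contributes −20 dB/decade at high frequency; each zero contributes +20 dB/decade.
Net: 1 zero(s) − 2 pole(s) → -20 dB/decade.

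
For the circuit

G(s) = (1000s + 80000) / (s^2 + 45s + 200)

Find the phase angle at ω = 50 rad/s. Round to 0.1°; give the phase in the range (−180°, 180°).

Substitute s = j50:
Numerator: 1000(j50) + 80000 = 80000 + j50000
Denominator: (j50)^2 + 45(j50) + 200 = -2300 + j2250
|N| = √(80000² + 50000²) ≈ 94340, ∠N ≈ 32.01°
|D| = √(2300² + 2250²) ≈ 3217.5, ∠D ≈ 135.63°
∠G = 32.01° − 135.63° = -103.62°

-103.6°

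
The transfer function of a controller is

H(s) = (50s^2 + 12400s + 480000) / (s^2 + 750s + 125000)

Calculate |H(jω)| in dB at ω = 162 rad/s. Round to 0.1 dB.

22.9 dB

Substitute s = j162:
Numerator: 50(j162)^2 + 12400(j162) + 480000 = -832200 + j2008800
Denominator: (j162)^2 + 750(j162) + 125000 = 98756 + j121500
|N| = √(832200² + 2008800²) ≈ 2.1744e+06, ∠N ≈ 112.50°
|D| = √(98756² + 121500²) ≈ 1.5657e+05, ∠D ≈ 50.90°
|H| = 2.1744e+06 / 1.5657e+05 ≈ 13.888
Gain = 20 log₁₀(13.888) ≈ 22.85 dB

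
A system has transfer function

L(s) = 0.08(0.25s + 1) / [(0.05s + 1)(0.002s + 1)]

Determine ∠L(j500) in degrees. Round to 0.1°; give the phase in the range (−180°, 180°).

At ω = 500 rad/s:
zero (1 + j500·0.25) = 1 + j125 → |·| ≈ 125, ∠ ≈ 89.54°
pole (1 + j500·0.05) = 1 + j25 → |·| ≈ 25.02, ∠ ≈ 87.71°
pole (1 + j500·0.002) = 1 + j1 → |·| ≈ 1.4142, ∠ ≈ 45.00°
∠L = (89.54°) − (87.71° + 45.00°) = -43.17°

-43.2°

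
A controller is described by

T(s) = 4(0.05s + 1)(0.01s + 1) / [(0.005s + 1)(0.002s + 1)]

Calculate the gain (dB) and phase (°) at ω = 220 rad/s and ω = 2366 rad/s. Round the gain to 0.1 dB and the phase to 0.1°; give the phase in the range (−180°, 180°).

At ω = 220 rad/s:
zero (1 + j220·0.05) = 1 + j11 → |·| ≈ 11.045, ∠ ≈ 84.81°
zero (1 + j220·0.01) = 1 + j2.2 → |·| ≈ 2.4166, ∠ ≈ 65.56°
pole (1 + j220·0.005) = 1 + j1.1 → |·| ≈ 1.4866, ∠ ≈ 47.73°
pole (1 + j220·0.002) = 1 + j0.44 → |·| ≈ 1.0925, ∠ ≈ 23.75°
|T| = 4 · 11.045 · 2.4166 / (1.4866 · 1.0925) ≈ 65.738
Gain = 20 log₁₀(65.738) ≈ 36.36 dB
∠T = (84.81° + 65.56°) − (47.73° + 23.75°) = 78.89°

At ω = 2366 rad/s:
zero (1 + j2366·0.05) = 1 + j118.3 → |·| ≈ 118.3, ∠ ≈ 89.52°
zero (1 + j2366·0.01) = 1 + j23.66 → |·| ≈ 23.681, ∠ ≈ 87.58°
pole (1 + j2366·0.005) = 1 + j11.83 → |·| ≈ 11.872, ∠ ≈ 85.17°
pole (1 + j2366·0.002) = 1 + j4.732 → |·| ≈ 4.8365, ∠ ≈ 78.07°
|T| = 4 · 118.3 · 23.681 / (11.872 · 4.8365) ≈ 195.16
Gain = 20 log₁₀(195.16) ≈ 45.81 dB
∠T = (89.52° + 87.58°) − (85.17° + 78.07°) = 13.86°

ω = 220: 36.4 dB, 78.9°; ω = 2366: 45.8 dB, 13.9°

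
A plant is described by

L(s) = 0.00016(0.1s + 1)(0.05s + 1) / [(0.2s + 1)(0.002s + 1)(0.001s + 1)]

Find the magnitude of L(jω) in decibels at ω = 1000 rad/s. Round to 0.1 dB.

At ω = 1000 rad/s:
zero (1 + j1000·0.1) = 1 + j100 → |·| ≈ 100, ∠ ≈ 89.43°
zero (1 + j1000·0.05) = 1 + j50 → |·| ≈ 50.01, ∠ ≈ 88.85°
pole (1 + j1000·0.2) = 1 + j200 → |·| ≈ 200, ∠ ≈ 89.71°
pole (1 + j1000·0.002) = 1 + j2 → |·| ≈ 2.2361, ∠ ≈ 63.43°
pole (1 + j1000·0.001) = 1 + j1 → |·| ≈ 1.4142, ∠ ≈ 45.00°
|L| = 0.00016 · 100 · 50.01 / (200 · 2.2361 · 1.4142) ≈ 0.0012652
Gain = 20 log₁₀(0.0012652) ≈ -57.96 dB

-58.0 dB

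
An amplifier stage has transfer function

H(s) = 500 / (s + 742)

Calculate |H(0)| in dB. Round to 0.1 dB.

H(0) = 500 / (742) ≈ 0.67385
20 log₁₀(0.67385) ≈ -3.43 dB

-3.4 dB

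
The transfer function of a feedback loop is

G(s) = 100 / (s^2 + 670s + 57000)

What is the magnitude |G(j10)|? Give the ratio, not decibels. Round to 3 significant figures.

Substitute s = j10:
Numerator: 100 = 100 + j0
Denominator: (j10)^2 + 670(j10) + 57000 = 56900 + j6700
|N| = √(100² + 0²) ≈ 100, ∠N ≈ 0.00°
|D| = √(56900² + 6700²) ≈ 57293, ∠D ≈ 6.72°
|G| = 100 / 57293 ≈ 0.0017454

0.00175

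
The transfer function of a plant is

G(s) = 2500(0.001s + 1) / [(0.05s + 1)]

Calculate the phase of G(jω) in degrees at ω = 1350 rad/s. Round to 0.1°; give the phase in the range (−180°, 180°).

At ω = 1350 rad/s:
zero (1 + j1350·0.001) = 1 + j1.35 → |·| ≈ 1.68, ∠ ≈ 53.47°
pole (1 + j1350·0.05) = 1 + j67.5 → |·| ≈ 67.507, ∠ ≈ 89.15°
∠G = (53.47°) − (89.15°) = -35.68°

-35.7°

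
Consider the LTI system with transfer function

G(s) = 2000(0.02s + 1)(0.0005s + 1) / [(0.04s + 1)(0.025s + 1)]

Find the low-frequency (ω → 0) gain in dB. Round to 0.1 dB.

66.0 dB

G(0) = 2000 · 1 / 1 = 2000
20 log₁₀(2000) ≈ 66.02 dB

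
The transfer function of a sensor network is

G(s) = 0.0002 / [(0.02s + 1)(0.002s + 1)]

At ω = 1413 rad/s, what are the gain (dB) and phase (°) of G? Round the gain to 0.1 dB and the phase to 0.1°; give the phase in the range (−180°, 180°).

-112.5 dB, -158.5°

At ω = 1413 rad/s:
pole (1 + j1413·0.02) = 1 + j28.26 → |·| ≈ 28.278, ∠ ≈ 87.97°
pole (1 + j1413·0.002) = 1 + j2.826 → |·| ≈ 2.9977, ∠ ≈ 70.51°
|G| = 0.0002 · 1 / (28.278 · 2.9977) ≈ 2.3594e-06
Gain = 20 log₁₀(2.3594e-06) ≈ -112.54 dB
∠G = (0°) − (87.97° + 70.51°) = -158.48°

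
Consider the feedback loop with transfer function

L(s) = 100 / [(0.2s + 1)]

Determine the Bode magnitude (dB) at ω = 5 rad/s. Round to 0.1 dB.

37.0 dB

At ω = 5 rad/s:
pole (1 + j5·0.2) = 1 + j1 → |·| ≈ 1.4142, ∠ ≈ 45.00°
|L| = 100 · 1 / (1.4142) ≈ 70.711
Gain = 20 log₁₀(70.711) ≈ 36.99 dB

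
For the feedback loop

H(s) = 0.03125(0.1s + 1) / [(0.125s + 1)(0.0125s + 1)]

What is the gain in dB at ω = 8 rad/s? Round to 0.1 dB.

At ω = 8 rad/s:
zero (1 + j8·0.1) = 1 + j0.8 → |·| ≈ 1.2806, ∠ ≈ 38.66°
pole (1 + j8·0.125) = 1 + j1 → |·| ≈ 1.4142, ∠ ≈ 45.00°
pole (1 + j8·0.0125) = 1 + j0.1 → |·| ≈ 1.005, ∠ ≈ 5.71°
|H| = 0.03125 · 1.2806 / (1.4142 · 1.005) ≈ 0.028157
Gain = 20 log₁₀(0.028157) ≈ -31.01 dB

-31.0 dB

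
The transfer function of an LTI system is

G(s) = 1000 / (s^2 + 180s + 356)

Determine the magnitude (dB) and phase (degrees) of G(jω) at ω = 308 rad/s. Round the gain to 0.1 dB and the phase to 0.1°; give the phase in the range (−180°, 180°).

-40.8 dB, -149.6°

Substitute s = j308:
Numerator: 1000 = 1000 + j0
Denominator: (j308)^2 + 180(j308) + 356 = -94508 + j55440
|N| = √(1000² + 0²) ≈ 1000, ∠N ≈ 0.00°
|D| = √(94508² + 55440²) ≈ 1.0957e+05, ∠D ≈ 149.60°
|G| = 1000 / 1.0957e+05 ≈ 0.0091266
Gain = 20 log₁₀(0.0091266) ≈ -40.79 dB
∠G = 0.00° − 149.60° = -149.60°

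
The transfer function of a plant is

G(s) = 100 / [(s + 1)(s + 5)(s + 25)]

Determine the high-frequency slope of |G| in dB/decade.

-60 dB/decade

Each pole contributes −20 dB/decade at high frequency; each zero contributes +20 dB/decade.
Net: 0 zero(s) − 3 pole(s) → -60 dB/decade.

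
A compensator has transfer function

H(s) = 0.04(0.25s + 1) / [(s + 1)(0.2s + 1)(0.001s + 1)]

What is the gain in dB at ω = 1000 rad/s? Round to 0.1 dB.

-89.0 dB

At ω = 1000 rad/s:
zero (1 + j1000·0.25) = 1 + j250 → |·| ≈ 250, ∠ ≈ 89.77°
pole (1 + j1000·1) = 1 + j1000 → |·| ≈ 1000, ∠ ≈ 89.94°
pole (1 + j1000·0.2) = 1 + j200 → |·| ≈ 200, ∠ ≈ 89.71°
pole (1 + j1000·0.001) = 1 + j1 → |·| ≈ 1.4142, ∠ ≈ 45.00°
|H| = 0.04 · 250 / (1000 · 200 · 1.4142) ≈ 3.5356e-05
Gain = 20 log₁₀(3.5356e-05) ≈ -89.03 dB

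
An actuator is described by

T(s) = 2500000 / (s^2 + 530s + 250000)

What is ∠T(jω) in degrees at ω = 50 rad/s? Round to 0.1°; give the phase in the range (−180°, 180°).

At s = jω = j50:
quadratic: (j50)² + 530·j50 + 250000 = 247500 + j26500 → |·| ≈ 2.4891e+05, ∠ ≈ 6.11°
∠T = 0.00° − 6.11° = -6.11°

-6.1°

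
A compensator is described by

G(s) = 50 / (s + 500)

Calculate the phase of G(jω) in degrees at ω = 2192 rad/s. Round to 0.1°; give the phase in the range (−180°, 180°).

At s = jω = j2192:
pole (s+500): 500 + j2192 → |·| = √(500²+2192²) = √5054864 ≈ 2248.3, ∠ = arctan(2192/500) ≈ 77.15°
∠G = 0.00° − 77.15° = -77.15°

-77.2°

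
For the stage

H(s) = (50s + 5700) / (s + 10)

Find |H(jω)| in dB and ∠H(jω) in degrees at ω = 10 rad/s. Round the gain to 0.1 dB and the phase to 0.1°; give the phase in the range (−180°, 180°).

Substitute s = j10:
Numerator: 50(j10) + 5700 = 5700 + j500
Denominator: (j10) + 10 = 10 + j10
|N| = √(5700² + 500²) ≈ 5721.9, ∠N ≈ 5.01°
|D| = √(10² + 10²) ≈ 14.142, ∠D ≈ 45.00°
|H| = 5721.9 / 14.142 ≈ 404.6
Gain = 20 log₁₀(404.6) ≈ 52.14 dB
∠H = 5.01° − 45.00° = -39.99°

52.1 dB, -40.0°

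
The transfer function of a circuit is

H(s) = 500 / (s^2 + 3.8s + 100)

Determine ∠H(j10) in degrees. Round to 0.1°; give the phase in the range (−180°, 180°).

-90.0°

At s = jω = j10:
quadratic: (j10)² + 3.8·j10 + 100 = 0 + j38 → |·| ≈ 38, ∠ ≈ 90.00°
∠H = 0.00° − 90.00° = -90.00°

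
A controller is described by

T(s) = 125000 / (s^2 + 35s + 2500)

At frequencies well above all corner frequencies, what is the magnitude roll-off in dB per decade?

-40 dB/decade

Each pole contributes −20 dB/decade at high frequency; each zero contributes +20 dB/decade.
Net: 0 zero(s) − 2 pole(s) → -40 dB/decade.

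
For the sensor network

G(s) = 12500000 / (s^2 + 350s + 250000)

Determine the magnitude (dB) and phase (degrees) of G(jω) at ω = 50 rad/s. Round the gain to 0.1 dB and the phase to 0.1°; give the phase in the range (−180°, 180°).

At s = jω = j50:
quadratic: (j50)² + 350·j50 + 250000 = 247500 + j17500 → |·| ≈ 2.4812e+05, ∠ ≈ 4.04°
|G| = 12500000 / 2.4812e+05 ≈ 50.379
Gain = 20 log₁₀(50.379) ≈ 34.04 dB
∠G = 0.00° − 4.04° = -4.04°

34.0 dB, -4.0°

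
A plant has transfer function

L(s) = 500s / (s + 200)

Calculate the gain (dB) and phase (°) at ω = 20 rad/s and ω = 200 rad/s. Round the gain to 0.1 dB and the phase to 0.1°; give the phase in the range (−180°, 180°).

ω = 20: 33.9 dB, 84.3°; ω = 200: 51.0 dB, 45.0°

At s = jω = j20:
zero at origin: s = j20 → |·| = 20, ∠ = 90.00°
pole (s+200): 200 + j20 → |·| = √(200²+20²) = √40400 ≈ 201, ∠ = arctan(20/200) ≈ 5.71°
|L| = 500 · 20 / 201 ≈ 49.751
Gain = 20 log₁₀(49.751) ≈ 33.94 dB
∠L = 90.00° − 5.71° = 84.29°

At s = jω = j200:
zero at origin: s = j200 → |·| = 200, ∠ = 90.00°
pole (s+200): 200 + j200 → |·| = √(200²+200²) = √80000 ≈ 282.84, ∠ = arctan(200/200) ≈ 45.00°
|L| = 500 · 200 / 282.84 ≈ 353.56
Gain = 20 log₁₀(353.56) ≈ 50.97 dB
∠L = 90.00° − 45.00° = 45.00°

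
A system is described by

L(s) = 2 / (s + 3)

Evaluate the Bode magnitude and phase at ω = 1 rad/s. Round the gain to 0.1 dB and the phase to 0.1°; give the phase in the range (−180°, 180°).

Substitute s = j1:
Numerator: 2 = 2 + j0
Denominator: (j1) + 3 = 3 + j1
|N| = √(2² + 0²) ≈ 2, ∠N ≈ 0.00°
|D| = √(3² + 1²) ≈ 3.1623, ∠D ≈ 18.43°
|L| = 2 / 3.1623 ≈ 0.63245
Gain = 20 log₁₀(0.63245) ≈ -3.98 dB
∠L = 0.00° − 18.43° = -18.43°

-4.0 dB, -18.4°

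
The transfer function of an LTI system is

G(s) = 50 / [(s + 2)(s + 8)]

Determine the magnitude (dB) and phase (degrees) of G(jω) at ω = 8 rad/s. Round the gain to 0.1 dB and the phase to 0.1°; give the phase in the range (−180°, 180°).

-5.4 dB, -121.0°

At s = jω = j8:
pole (s+2): 2 + j8 → |·| = √(2²+8²) = √68 ≈ 8.2462, ∠ = arctan(8/2) ≈ 75.96°
pole (s+8): 8 + j8 → |·| = √(8²+8²) = √128 ≈ 11.314, ∠ = arctan(8/8) ≈ 45.00°
|G| = 50 / 93.298 ≈ 0.53592
Gain = 20 log₁₀(0.53592) ≈ -5.42 dB
∠G = 0.00° − 120.96° = -120.96°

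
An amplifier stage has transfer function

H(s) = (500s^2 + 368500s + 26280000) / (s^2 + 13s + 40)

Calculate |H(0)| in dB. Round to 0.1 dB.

116.4 dB

H(0) = 26280000 / 40 = 6.57e+05
20 log₁₀(6.57e+05) ≈ 116.35 dB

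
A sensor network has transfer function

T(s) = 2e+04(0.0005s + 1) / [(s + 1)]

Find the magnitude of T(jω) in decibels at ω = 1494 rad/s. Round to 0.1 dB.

At ω = 1494 rad/s:
zero (1 + j1494·0.0005) = 1 + j0.747 → |·| ≈ 1.2482, ∠ ≈ 36.76°
pole (1 + j1494·1) = 1 + j1494 → |·| ≈ 1494, ∠ ≈ 89.96°
|T| = 2e+04 · 1.2482 / (1494) ≈ 16.71
Gain = 20 log₁₀(16.71) ≈ 24.46 dB

24.5 dB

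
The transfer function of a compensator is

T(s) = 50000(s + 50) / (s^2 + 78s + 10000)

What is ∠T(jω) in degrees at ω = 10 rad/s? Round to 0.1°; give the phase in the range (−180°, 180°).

At s = jω = j10:
zero (s+50): 50 + j10 → |·| = √(50²+10²) = √2600 ≈ 50.99, ∠ = arctan(10/50) ≈ 11.31°
quadratic: (j10)² + 78·j10 + 10000 = 9900 + j780 → |·| ≈ 9930.7, ∠ ≈ 4.50°
∠T = 11.31° − 4.50° = 6.81°

6.8°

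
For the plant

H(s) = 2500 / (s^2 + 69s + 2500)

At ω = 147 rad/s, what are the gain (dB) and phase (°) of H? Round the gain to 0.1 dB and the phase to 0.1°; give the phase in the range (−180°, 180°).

At s = jω = j147:
quadratic: (j147)² + 69·j147 + 2500 = -19109 + j10143 → |·| ≈ 21634, ∠ ≈ 152.04°
|H| = 2500 / 21634 ≈ 0.11556
Gain = 20 log₁₀(0.11556) ≈ -18.74 dB
∠H = 0.00° − 152.04° = -152.04°

-18.7 dB, -152.0°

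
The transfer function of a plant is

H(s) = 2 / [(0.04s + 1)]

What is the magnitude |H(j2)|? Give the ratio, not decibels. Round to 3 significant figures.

1.99

At ω = 2 rad/s:
pole (1 + j2·0.04) = 1 + j0.08 → |·| ≈ 1.0032, ∠ ≈ 4.57°
|H| = 2 · 1 / (1.0032) ≈ 1.9936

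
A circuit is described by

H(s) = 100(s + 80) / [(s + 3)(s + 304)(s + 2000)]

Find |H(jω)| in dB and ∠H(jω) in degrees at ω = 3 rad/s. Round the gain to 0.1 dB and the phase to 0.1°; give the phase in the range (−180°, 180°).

-50.2 dB, -43.5°

At s = jω = j3:
zero (s+80): 80 + j3 → |·| = √(80²+3²) = √6409 ≈ 80.056, ∠ = arctan(3/80) ≈ 2.15°
pole (s+3): 3 + j3 → |·| = √(3²+3²) = √18 ≈ 4.2426, ∠ = arctan(3/3) ≈ 45.00°
pole (s+304): 304 + j3 → |·| = √(304²+3²) = √92425 ≈ 304.01, ∠ = arctan(3/304) ≈ 0.57°
pole (s+2000): 2000 + j3 → |·| = √(2000²+3²) = √4000009 ≈ 2000, ∠ = arctan(3/2000) ≈ 0.09°
|H| = 100 · 80.056 / 2.5796e+06 ≈ 0.0031034
Gain = 20 log₁₀(0.0031034) ≈ -50.16 dB
∠H = 2.15° − 45.66° = -43.51°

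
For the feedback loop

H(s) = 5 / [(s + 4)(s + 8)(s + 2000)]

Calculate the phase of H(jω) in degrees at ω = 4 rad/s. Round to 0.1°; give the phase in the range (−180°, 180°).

At s = jω = j4:
pole (s+4): 4 + j4 → |·| = √(4²+4²) = √32 ≈ 5.6569, ∠ = arctan(4/4) ≈ 45.00°
pole (s+8): 8 + j4 → |·| = √(8²+4²) = √80 ≈ 8.9443, ∠ = arctan(4/8) ≈ 26.57°
pole (s+2000): 2000 + j4 → |·| = √(2000²+4²) = √4000016 ≈ 2000, ∠ = arctan(4/2000) ≈ 0.11°
∠H = 0.00° − 71.68° = -71.68°

-71.7°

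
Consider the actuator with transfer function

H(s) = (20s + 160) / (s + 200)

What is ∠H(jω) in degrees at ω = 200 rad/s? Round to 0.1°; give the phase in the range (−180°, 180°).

Substitute s = j200:
Numerator: 20(j200) + 160 = 160 + j4000
Denominator: (j200) + 200 = 200 + j200
|N| = √(160² + 4000²) ≈ 4003.2, ∠N ≈ 87.71°
|D| = √(200² + 200²) ≈ 282.84, ∠D ≈ 45.00°
∠H = 87.71° − 45.00° = 42.71°

42.7°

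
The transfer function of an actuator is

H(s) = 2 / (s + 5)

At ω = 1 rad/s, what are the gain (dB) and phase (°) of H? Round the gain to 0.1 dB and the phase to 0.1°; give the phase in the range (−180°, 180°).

At s = jω = j1:
pole (s+5): 5 + j1 → |·| = √(5²+1²) = √26 ≈ 5.099, ∠ = arctan(1/5) ≈ 11.31°
|H| = 2 / 5.099 ≈ 0.39223
Gain = 20 log₁₀(0.39223) ≈ -8.13 dB
∠H = 0.00° − 11.31° = -11.31°

-8.1 dB, -11.3°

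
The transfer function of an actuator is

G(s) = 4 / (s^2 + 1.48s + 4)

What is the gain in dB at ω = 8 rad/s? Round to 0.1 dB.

At s = jω = j8:
quadratic: (j8)² + 1.48·j8 + 4 = -60 + j11.84 → |·| ≈ 61.157, ∠ ≈ 168.84°
|G| = 4 / 61.157 ≈ 0.065405
Gain = 20 log₁₀(0.065405) ≈ -23.69 dB

-23.7 dB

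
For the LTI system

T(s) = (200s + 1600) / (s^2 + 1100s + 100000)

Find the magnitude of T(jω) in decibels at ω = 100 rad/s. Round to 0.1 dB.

-17.0 dB

Substitute s = j100:
Numerator: 200(j100) + 1600 = 1600 + j20000
Denominator: (j100)^2 + 1100(j100) + 100000 = 90000 + j110000
|N| = √(1600² + 20000²) ≈ 20064, ∠N ≈ 85.43°
|D| = √(90000² + 110000²) ≈ 1.4213e+05, ∠D ≈ 50.71°
|T| = 20064 / 1.4213e+05 ≈ 0.14117
Gain = 20 log₁₀(0.14117) ≈ -17.01 dB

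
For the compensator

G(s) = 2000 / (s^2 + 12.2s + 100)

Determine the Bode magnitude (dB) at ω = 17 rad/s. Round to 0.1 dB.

At s = jω = j17:
quadratic: (j17)² + 12.2·j17 + 100 = -189 + j207.4 → |·| ≈ 280.6, ∠ ≈ 132.34°
|G| = 2000 / 280.6 ≈ 7.1276
Gain = 20 log₁₀(7.1276) ≈ 17.06 dB

17.1 dB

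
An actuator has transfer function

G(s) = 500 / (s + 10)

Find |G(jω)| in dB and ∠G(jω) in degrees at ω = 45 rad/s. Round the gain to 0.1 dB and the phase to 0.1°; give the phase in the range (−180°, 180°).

20.7 dB, -77.5°

Substitute s = j45:
Numerator: 500 = 500 + j0
Denominator: (j45) + 10 = 10 + j45
|N| = √(500² + 0²) ≈ 500, ∠N ≈ 0.00°
|D| = √(10² + 45²) ≈ 46.098, ∠D ≈ 77.47°
|G| = 500 / 46.098 ≈ 10.846
Gain = 20 log₁₀(10.846) ≈ 20.71 dB
∠G = 0.00° − 77.47° = -77.47°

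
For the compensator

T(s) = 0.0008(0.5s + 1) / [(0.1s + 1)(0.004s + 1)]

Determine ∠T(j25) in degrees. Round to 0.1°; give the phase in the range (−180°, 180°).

11.5°

At ω = 25 rad/s:
zero (1 + j25·0.5) = 1 + j12.5 → |·| ≈ 12.54, ∠ ≈ 85.43°
pole (1 + j25·0.1) = 1 + j2.5 → |·| ≈ 2.6926, ∠ ≈ 68.20°
pole (1 + j25·0.004) = 1 + j0.1 → |·| ≈ 1.005, ∠ ≈ 5.71°
∠T = (85.43°) − (68.20° + 5.71°) = 11.52°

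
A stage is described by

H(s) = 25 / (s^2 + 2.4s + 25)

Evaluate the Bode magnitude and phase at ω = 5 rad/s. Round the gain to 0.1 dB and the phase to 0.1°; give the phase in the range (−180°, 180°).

6.4 dB, -90.0°

At s = jω = j5:
quadratic: (j5)² + 2.4·j5 + 25 = 0 + j12 → |·| ≈ 12, ∠ ≈ 90.00°
|H| = 25 / 12 ≈ 2.0833
Gain = 20 log₁₀(2.0833) ≈ 6.38 dB
∠H = 0.00° − 90.00° = -90.00°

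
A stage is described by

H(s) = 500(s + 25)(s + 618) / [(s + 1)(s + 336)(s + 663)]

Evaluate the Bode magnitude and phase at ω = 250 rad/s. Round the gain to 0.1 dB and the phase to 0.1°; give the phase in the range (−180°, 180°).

At s = jω = j250:
zero (s+25): 25 + j250 → |·| = √(25²+250²) = √63125 ≈ 251.25, ∠ = arctan(250/25) ≈ 84.29°
zero (s+618): 618 + j250 → |·| = √(618²+250²) = √444424 ≈ 666.65, ∠ = arctan(250/618) ≈ 22.02°
pole (s+1): 1 + j250 → |·| = √(1²+250²) = √62501 ≈ 250, ∠ = arctan(250/1) ≈ 89.77°
pole (s+336): 336 + j250 → |·| = √(336²+250²) = √175396 ≈ 418.8, ∠ = arctan(250/336) ≈ 36.65°
pole (s+663): 663 + j250 → |·| = √(663²+250²) = √502069 ≈ 708.57, ∠ = arctan(250/663) ≈ 20.66°
|H| = 500 · 1.675e+05 / 7.4187e+07 ≈ 1.1289
Gain = 20 log₁₀(1.1289) ≈ 1.05 dB
∠H = 106.31° − 147.08° = -40.77°

1.1 dB, -40.8°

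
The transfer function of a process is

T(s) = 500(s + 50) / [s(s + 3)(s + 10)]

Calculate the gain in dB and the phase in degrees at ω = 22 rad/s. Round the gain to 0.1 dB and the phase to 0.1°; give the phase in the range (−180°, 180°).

7.3 dB, 146.0°

At s = jω = j22:
zero (s+50): 50 + j22 → |·| = √(50²+22²) = √2984 ≈ 54.626, ∠ = arctan(22/50) ≈ 23.75°
pole (s+3): 3 + j22 → |·| = √(3²+22²) = √493 ≈ 22.204, ∠ = arctan(22/3) ≈ 82.23°
pole (s+10): 10 + j22 → |·| = √(10²+22²) = √584 ≈ 24.166, ∠ = arctan(22/10) ≈ 65.56°
pole at origin: |s| = 22, ∠ = 90.00° (in denominator)
|T| = 500 · 54.626 / 11805 ≈ 2.3137
Gain = 20 log₁₀(2.3137) ≈ 7.29 dB
∠T = 23.75° − 237.79° = -214.04° ≡ 145.96° (principal value)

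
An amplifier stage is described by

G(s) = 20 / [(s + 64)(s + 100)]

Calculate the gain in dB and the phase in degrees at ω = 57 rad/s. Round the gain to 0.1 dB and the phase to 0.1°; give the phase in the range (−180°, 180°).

-53.9 dB, -71.4°

At s = jω = j57:
pole (s+64): 64 + j57 → |·| = √(64²+57²) = √7345 ≈ 85.703, ∠ = arctan(57/64) ≈ 41.69°
pole (s+100): 100 + j57 → |·| = √(100²+57²) = √13249 ≈ 115.1, ∠ = arctan(57/100) ≈ 29.68°
|G| = 20 / 9864.4 ≈ 0.0020275
Gain = 20 log₁₀(0.0020275) ≈ -53.86 dB
∠G = 0.00° − 71.37° = -71.37°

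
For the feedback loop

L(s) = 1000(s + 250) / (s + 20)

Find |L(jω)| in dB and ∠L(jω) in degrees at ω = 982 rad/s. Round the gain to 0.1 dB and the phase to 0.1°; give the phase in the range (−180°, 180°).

At s = jω = j982:
zero (s+250): 250 + j982 → |·| = √(250²+982²) = √1026824 ≈ 1013.3, ∠ = arctan(982/250) ≈ 75.72°
pole (s+20): 20 + j982 → |·| = √(20²+982²) = √964724 ≈ 982.2, ∠ = arctan(982/20) ≈ 88.83°
|L| = 1000 · 1013.3 / 982.2 ≈ 1031.7
Gain = 20 log₁₀(1031.7) ≈ 60.27 dB
∠L = 75.72° − 88.83° = -13.11°

60.3 dB, -13.1°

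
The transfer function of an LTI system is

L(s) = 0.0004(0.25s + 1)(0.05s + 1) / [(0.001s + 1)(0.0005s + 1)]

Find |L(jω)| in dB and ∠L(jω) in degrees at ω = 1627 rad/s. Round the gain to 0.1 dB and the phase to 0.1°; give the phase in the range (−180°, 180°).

14.6 dB, 81.6°

At ω = 1627 rad/s:
zero (1 + j1627·0.25) = 1 + j406.75 → |·| ≈ 406.75, ∠ ≈ 89.86°
zero (1 + j1627·0.05) = 1 + j81.35 → |·| ≈ 81.356, ∠ ≈ 89.30°
pole (1 + j1627·0.001) = 1 + j1.627 → |·| ≈ 1.9097, ∠ ≈ 58.42°
pole (1 + j1627·0.0005) = 1 + j0.8135 → |·| ≈ 1.2891, ∠ ≈ 39.13°
|L| = 0.0004 · 406.75 · 81.356 / (1.9097 · 1.2891) ≈ 5.3768
Gain = 20 log₁₀(5.3768) ≈ 14.61 dB
∠L = (89.86° + 89.30°) − (58.42° + 39.13°) = 81.61°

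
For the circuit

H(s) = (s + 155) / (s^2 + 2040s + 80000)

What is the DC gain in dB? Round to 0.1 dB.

H(0) = 155 / 80000 = 0.0019375
20 log₁₀(0.0019375) ≈ -54.26 dB

-54.3 dB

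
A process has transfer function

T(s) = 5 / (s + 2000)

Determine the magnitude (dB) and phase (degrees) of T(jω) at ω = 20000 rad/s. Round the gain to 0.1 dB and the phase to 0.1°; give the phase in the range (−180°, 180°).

Substitute s = j20000:
Numerator: 5 = 5 + j0
Denominator: (j20000) + 2000 = 2000 + j20000
|N| = √(5² + 0²) ≈ 5, ∠N ≈ 0.00°
|D| = √(2000² + 20000²) ≈ 20100, ∠D ≈ 84.29°
|T| = 5 / 20100 ≈ 0.00024876
Gain = 20 log₁₀(0.00024876) ≈ -72.08 dB
∠T = 0.00° − 84.29° = -84.29°

-72.1 dB, -84.3°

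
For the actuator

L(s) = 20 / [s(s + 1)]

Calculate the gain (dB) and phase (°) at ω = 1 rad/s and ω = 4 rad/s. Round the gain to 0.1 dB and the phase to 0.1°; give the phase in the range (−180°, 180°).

At s = jω = j1:
pole (s+1): 1 + j1 → |·| = √(1²+1²) = √2 ≈ 1.4142, ∠ = arctan(1/1) ≈ 45.00°
pole at origin: |s| = 1, ∠ = 90.00° (in denominator)
|L| = 20 / 1.4142 ≈ 14.142
Gain = 20 log₁₀(14.142) ≈ 23.01 dB
∠L = 0.00° − 135.00° = -135.00°

At s = jω = j4:
pole (s+1): 1 + j4 → |·| = √(1²+4²) = √17 ≈ 4.1231, ∠ = arctan(4/1) ≈ 75.96°
pole at origin: |s| = 4, ∠ = 90.00° (in denominator)
|L| = 20 / 16.492 ≈ 1.2127
Gain = 20 log₁₀(1.2127) ≈ 1.68 dB
∠L = 0.00° − 165.96° = -165.96°

ω = 1: 23.0 dB, -135.0°; ω = 4: 1.7 dB, -166.0°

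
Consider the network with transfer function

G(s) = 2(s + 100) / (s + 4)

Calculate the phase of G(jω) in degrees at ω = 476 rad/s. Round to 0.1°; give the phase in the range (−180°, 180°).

At s = jω = j476:
zero (s+100): 100 + j476 → |·| = √(100²+476²) = √236576 ≈ 486.39, ∠ = arctan(476/100) ≈ 78.14°
pole (s+4): 4 + j476 → |·| = √(4²+476²) = √226592 ≈ 476.02, ∠ = arctan(476/4) ≈ 89.52°
∠G = 78.14° − 89.52° = -11.38°

-11.4°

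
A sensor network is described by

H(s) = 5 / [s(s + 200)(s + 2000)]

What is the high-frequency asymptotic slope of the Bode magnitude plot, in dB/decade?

Each pole contributes −20 dB/decade at high frequency; each zero contributes +20 dB/decade.
Net: 0 zero(s) − 3 pole(s) → -60 dB/decade.

-60 dB/decade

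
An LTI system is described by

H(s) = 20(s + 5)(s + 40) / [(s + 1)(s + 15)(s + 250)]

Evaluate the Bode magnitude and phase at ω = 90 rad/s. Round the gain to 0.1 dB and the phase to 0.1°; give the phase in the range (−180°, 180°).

-21.8 dB, -36.8°

At s = jω = j90:
zero (s+5): 5 + j90 → |·| = √(5²+90²) = √8125 ≈ 90.139, ∠ = arctan(90/5) ≈ 86.82°
zero (s+40): 40 + j90 → |·| = √(40²+90²) = √9700 ≈ 98.489, ∠ = arctan(90/40) ≈ 66.04°
pole (s+1): 1 + j90 → |·| = √(1²+90²) = √8101 ≈ 90.006, ∠ = arctan(90/1) ≈ 89.36°
pole (s+15): 15 + j90 → |·| = √(15²+90²) = √8325 ≈ 91.241, ∠ = arctan(90/15) ≈ 80.54°
pole (s+250): 250 + j90 → |·| = √(250²+90²) = √70600 ≈ 265.71, ∠ = arctan(90/250) ≈ 19.80°
|H| = 20 · 8877.7 / 2.1821e+06 ≈ 0.081368
Gain = 20 log₁₀(0.081368) ≈ -21.79 dB
∠H = 152.86° − 189.70° = -36.84°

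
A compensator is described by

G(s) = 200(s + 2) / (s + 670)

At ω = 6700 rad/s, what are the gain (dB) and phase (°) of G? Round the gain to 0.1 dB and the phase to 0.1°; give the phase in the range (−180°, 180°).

At s = jω = j6700:
zero (s+2): 2 + j6700 → |·| = √(2²+6700²) = √44890004 ≈ 6700, ∠ = arctan(6700/2) ≈ 89.98°
pole (s+670): 670 + j6700 → |·| = √(670²+6700²) = √45338900 ≈ 6733.4, ∠ = arctan(6700/670) ≈ 84.29°
|G| = 200 · 6700 / 6733.4 ≈ 199.01
Gain = 20 log₁₀(199.01) ≈ 45.98 dB
∠G = 89.98° − 84.29° = 5.69°

46.0 dB, 5.7°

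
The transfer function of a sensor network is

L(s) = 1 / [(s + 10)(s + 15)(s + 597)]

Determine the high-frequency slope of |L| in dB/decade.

-60 dB/decade

Each pole contributes −20 dB/decade at high frequency; each zero contributes +20 dB/decade.
Net: 0 zero(s) − 3 pole(s) → -60 dB/decade.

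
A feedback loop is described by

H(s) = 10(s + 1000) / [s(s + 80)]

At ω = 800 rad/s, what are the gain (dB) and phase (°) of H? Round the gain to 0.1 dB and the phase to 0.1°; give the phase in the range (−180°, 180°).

-34.0 dB, -135.6°

At s = jω = j800:
zero (s+1000): 1000 + j800 → |·| = √(1000²+800²) = √1640000 ≈ 1280.6, ∠ = arctan(800/1000) ≈ 38.66°
pole (s+80): 80 + j800 → |·| = √(80²+800²) = √646400 ≈ 803.99, ∠ = arctan(800/80) ≈ 84.29°
pole at origin: |s| = 800, ∠ = 90.00° (in denominator)
|H| = 10 · 1280.6 / 6.4319e+05 ≈ 0.01991
Gain = 20 log₁₀(0.01991) ≈ -34.02 dB
∠H = 38.66° − 174.29° = -135.63°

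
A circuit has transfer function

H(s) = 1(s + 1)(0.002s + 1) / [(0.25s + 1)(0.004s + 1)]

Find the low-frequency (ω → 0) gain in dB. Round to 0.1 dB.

H(0) = 1 · 1 / 1 = 1
20 log₁₀(1) ≈ 0.00 dB

0.0 dB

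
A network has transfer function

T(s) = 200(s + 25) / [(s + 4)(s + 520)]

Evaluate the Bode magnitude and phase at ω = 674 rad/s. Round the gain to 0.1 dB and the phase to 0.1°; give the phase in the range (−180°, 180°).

-12.6 dB, -54.1°

At s = jω = j674:
zero (s+25): 25 + j674 → |·| = √(25²+674²) = √454901 ≈ 674.46, ∠ = arctan(674/25) ≈ 87.88°
pole (s+4): 4 + j674 → |·| = √(4²+674²) = √454292 ≈ 674.01, ∠ = arctan(674/4) ≈ 89.66°
pole (s+520): 520 + j674 → |·| = √(520²+674²) = √724676 ≈ 851.28, ∠ = arctan(674/520) ≈ 52.35°
|T| = 200 · 674.46 / 5.7377e+05 ≈ 0.2351
Gain = 20 log₁₀(0.2351) ≈ -12.57 dB
∠T = 87.88° − 142.01° = -54.13°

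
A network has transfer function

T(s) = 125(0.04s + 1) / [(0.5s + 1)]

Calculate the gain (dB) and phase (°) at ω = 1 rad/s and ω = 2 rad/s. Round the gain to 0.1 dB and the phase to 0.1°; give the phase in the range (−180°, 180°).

ω = 1: 41.0 dB, -24.3°; ω = 2: 39.0 dB, -40.4°

At ω = 1 rad/s:
zero (1 + j1·0.04) = 1 + j0.04 → |·| ≈ 1.0008, ∠ ≈ 2.29°
pole (1 + j1·0.5) = 1 + j0.5 → |·| ≈ 1.118, ∠ ≈ 26.57°
|T| = 125 · 1.0008 / (1.118) ≈ 111.9
Gain = 20 log₁₀(111.9) ≈ 40.98 dB
∠T = (2.29°) − (26.57°) = -24.28°

At ω = 2 rad/s:
zero (1 + j2·0.04) = 1 + j0.08 → |·| ≈ 1.0032, ∠ ≈ 4.57°
pole (1 + j2·0.5) = 1 + j1 → |·| ≈ 1.4142, ∠ ≈ 45.00°
|T| = 125 · 1.0032 / (1.4142) ≈ 88.672
Gain = 20 log₁₀(88.672) ≈ 38.96 dB
∠T = (4.57°) − (45.00°) = -40.43°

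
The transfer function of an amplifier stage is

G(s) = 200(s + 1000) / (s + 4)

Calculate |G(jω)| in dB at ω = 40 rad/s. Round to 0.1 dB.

73.9 dB

At s = jω = j40:
zero (s+1000): 1000 + j40 → |·| = √(1000²+40²) = √1001600 ≈ 1000.8, ∠ = arctan(40/1000) ≈ 2.29°
pole (s+4): 4 + j40 → |·| = √(4²+40²) = √1616 ≈ 40.2, ∠ = arctan(40/4) ≈ 84.29°
|G| = 200 · 1000.8 / 40.2 ≈ 4979.1
Gain = 20 log₁₀(4979.1) ≈ 73.94 dB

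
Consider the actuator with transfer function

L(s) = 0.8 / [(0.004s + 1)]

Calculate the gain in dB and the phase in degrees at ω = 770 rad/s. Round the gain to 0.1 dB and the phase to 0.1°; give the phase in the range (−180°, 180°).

-12.1 dB, -72.0°

At ω = 770 rad/s:
pole (1 + j770·0.004) = 1 + j3.08 → |·| ≈ 3.2383, ∠ ≈ 72.01°
|L| = 0.8 · 1 / (3.2383) ≈ 0.24704
Gain = 20 log₁₀(0.24704) ≈ -12.14 dB
∠L = (0°) − (72.01°) = -72.01°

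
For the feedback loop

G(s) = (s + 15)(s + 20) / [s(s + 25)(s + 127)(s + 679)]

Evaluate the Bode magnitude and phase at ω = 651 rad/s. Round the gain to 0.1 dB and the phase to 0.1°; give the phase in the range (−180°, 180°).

At s = jω = j651:
zero (s+15): 15 + j651 → |·| = √(15²+651²) = √424026 ≈ 651.17, ∠ = arctan(651/15) ≈ 88.68°
zero (s+20): 20 + j651 → |·| = √(20²+651²) = √424201 ≈ 651.31, ∠ = arctan(651/20) ≈ 88.24°
pole (s+25): 25 + j651 → |·| = √(25²+651²) = √424426 ≈ 651.48, ∠ = arctan(651/25) ≈ 87.80°
pole (s+127): 127 + j651 → |·| = √(127²+651²) = √439930 ≈ 663.27, ∠ = arctan(651/127) ≈ 78.96°
pole (s+679): 679 + j651 → |·| = √(679²+651²) = √884842 ≈ 940.66, ∠ = arctan(651/679) ≈ 43.79°
pole at origin: |s| = 651, ∠ = 90.00° (in denominator)
|G| = 1 · 4.2411e+05 / 2.6461e+11 ≈ 1.6028e-06
Gain = 20 log₁₀(1.6028e-06) ≈ -115.90 dB
∠G = 176.92° − 300.55° = -123.63°

-115.9 dB, -123.6°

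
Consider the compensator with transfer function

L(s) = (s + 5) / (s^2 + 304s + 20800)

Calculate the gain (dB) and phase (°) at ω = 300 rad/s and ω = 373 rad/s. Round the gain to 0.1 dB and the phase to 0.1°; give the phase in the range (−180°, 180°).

Substitute s = j300:
Numerator: (j300) + 5 = 5 + j300
Denominator: (j300)^2 + 304(j300) + 20800 = -69200 + j91200
|N| = √(5² + 300²) ≈ 300.04, ∠N ≈ 89.05°
|D| = √(69200² + 91200²) ≈ 1.1448e+05, ∠D ≈ 127.19°
|L| = 300.04 / 1.1448e+05 ≈ 0.0026209
Gain = 20 log₁₀(0.0026209) ≈ -51.63 dB
∠L = 89.05° − 127.19° = -38.14°

Substitute s = j373:
Numerator: (j373) + 5 = 5 + j373
Denominator: (j373)^2 + 304(j373) + 20800 = -118329 + j113392
|N| = √(5² + 373²) ≈ 373.03, ∠N ≈ 89.23°
|D| = √(118329² + 113392²) ≈ 1.6389e+05, ∠D ≈ 136.22°
|L| = 373.03 / 1.6389e+05 ≈ 0.0022761
Gain = 20 log₁₀(0.0022761) ≈ -52.86 dB
∠L = 89.23° − 136.22° = -46.99°

ω = 300: -51.6 dB, -38.1°; ω = 373: -52.9 dB, -47.0°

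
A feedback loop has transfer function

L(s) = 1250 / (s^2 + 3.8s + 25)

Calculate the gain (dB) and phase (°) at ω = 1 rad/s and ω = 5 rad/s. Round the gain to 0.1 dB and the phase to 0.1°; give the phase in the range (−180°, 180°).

At s = jω = j1:
quadratic: (j1)² + 3.8·j1 + 25 = 24 + j3.8 → |·| ≈ 24.299, ∠ ≈ 9.00°
|L| = 1250 / 24.299 ≈ 51.442
Gain = 20 log₁₀(51.442) ≈ 34.23 dB
∠L = 0.00° − 9.00° = -9.00°

At s = jω = j5:
quadratic: (j5)² + 3.8·j5 + 25 = 0 + j19 → |·| ≈ 19, ∠ ≈ 90.00°
|L| = 1250 / 19 ≈ 65.789
Gain = 20 log₁₀(65.789) ≈ 36.36 dB
∠L = 0.00° − 90.00° = -90.00°

ω = 1: 34.2 dB, -9.0°; ω = 5: 36.4 dB, -90.0°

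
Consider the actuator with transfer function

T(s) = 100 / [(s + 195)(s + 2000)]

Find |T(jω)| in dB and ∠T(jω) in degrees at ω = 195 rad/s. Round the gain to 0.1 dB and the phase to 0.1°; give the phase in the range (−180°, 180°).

At s = jω = j195:
pole (s+195): 195 + j195 → |·| = √(195²+195²) = √76050 ≈ 275.77, ∠ = arctan(195/195) ≈ 45.00°
pole (s+2000): 2000 + j195 → |·| = √(2000²+195²) = √4038025 ≈ 2009.5, ∠ = arctan(195/2000) ≈ 5.57°
|T| = 100 / 5.5416e+05 ≈ 0.00018045
Gain = 20 log₁₀(0.00018045) ≈ -74.87 dB
∠T = 0.00° − 50.57° = -50.57°

-74.9 dB, -50.6°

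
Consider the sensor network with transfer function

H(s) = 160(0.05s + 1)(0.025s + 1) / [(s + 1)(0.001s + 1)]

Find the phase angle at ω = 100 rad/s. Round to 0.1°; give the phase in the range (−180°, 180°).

51.8°

At ω = 100 rad/s:
zero (1 + j100·0.05) = 1 + j5 → |·| ≈ 5.099, ∠ ≈ 78.69°
zero (1 + j100·0.025) = 1 + j2.5 → |·| ≈ 2.6926, ∠ ≈ 68.20°
pole (1 + j100·1) = 1 + j100 → |·| ≈ 100, ∠ ≈ 89.43°
pole (1 + j100·0.001) = 1 + j0.1 → |·| ≈ 1.005, ∠ ≈ 5.71°
∠H = (78.69° + 68.20°) − (89.43° + 5.71°) = 51.75°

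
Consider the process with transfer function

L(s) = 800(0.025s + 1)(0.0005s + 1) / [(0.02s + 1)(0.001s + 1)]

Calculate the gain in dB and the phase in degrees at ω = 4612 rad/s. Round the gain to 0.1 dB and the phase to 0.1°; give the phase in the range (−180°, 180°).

At ω = 4612 rad/s:
zero (1 + j4612·0.025) = 1 + j115.3 → |·| ≈ 115.3, ∠ ≈ 89.50°
zero (1 + j4612·0.0005) = 1 + j2.306 → |·| ≈ 2.5135, ∠ ≈ 66.56°
pole (1 + j4612·0.02) = 1 + j92.24 → |·| ≈ 92.245, ∠ ≈ 89.38°
pole (1 + j4612·0.001) = 1 + j4.612 → |·| ≈ 4.7192, ∠ ≈ 77.77°
|L| = 800 · 115.3 · 2.5135 / (92.245 · 4.7192) ≈ 532.58
Gain = 20 log₁₀(532.58) ≈ 54.53 dB
∠L = (89.50° + 66.56°) − (89.38° + 77.77°) = -11.09°

54.5 dB, -11.1°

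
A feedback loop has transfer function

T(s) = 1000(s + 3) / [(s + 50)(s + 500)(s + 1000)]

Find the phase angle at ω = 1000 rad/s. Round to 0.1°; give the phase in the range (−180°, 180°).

At s = jω = j1000:
zero (s+3): 3 + j1000 → |·| = √(3²+1000²) = √1000009 ≈ 1000, ∠ = arctan(1000/3) ≈ 89.83°
pole (s+50): 50 + j1000 → |·| = √(50²+1000²) = √1002500 ≈ 1001.2, ∠ = arctan(1000/50) ≈ 87.14°
pole (s+500): 500 + j1000 → |·| = √(500²+1000²) = √1250000 ≈ 1118, ∠ = arctan(1000/500) ≈ 63.43°
pole (s+1000): 1000 + j1000 → |·| = √(1000²+1000²) = √2000000 ≈ 1414.2, ∠ = arctan(1000/1000) ≈ 45.00°
∠T = 89.83° − 195.57° = -105.74°

-105.7°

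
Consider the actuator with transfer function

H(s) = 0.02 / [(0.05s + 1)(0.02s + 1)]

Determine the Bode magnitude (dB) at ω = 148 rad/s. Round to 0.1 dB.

At ω = 148 rad/s:
pole (1 + j148·0.05) = 1 + j7.4 → |·| ≈ 7.4673, ∠ ≈ 82.30°
pole (1 + j148·0.02) = 1 + j2.96 → |·| ≈ 3.1244, ∠ ≈ 71.33°
|H| = 0.02 · 1 / (7.4673 · 3.1244) ≈ 0.00085723
Gain = 20 log₁₀(0.00085723) ≈ -61.34 dB

-61.3 dB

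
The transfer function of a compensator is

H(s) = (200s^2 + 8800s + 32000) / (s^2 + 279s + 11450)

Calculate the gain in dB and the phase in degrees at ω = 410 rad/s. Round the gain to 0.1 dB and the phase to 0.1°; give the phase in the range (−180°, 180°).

44.8 dB, 30.0°

Substitute s = j410:
Numerator: 200(j410)^2 + 8800(j410) + 32000 = -33588000 + j3608000
Denominator: (j410)^2 + 279(j410) + 11450 = -156650 + j114390
|N| = √(33588000² + 3608000²) ≈ 3.3781e+07, ∠N ≈ 173.87°
|D| = √(156650² + 114390²) ≈ 1.9397e+05, ∠D ≈ 143.86°
|H| = 3.3781e+07 / 1.9397e+05 ≈ 174.16
Gain = 20 log₁₀(174.16) ≈ 44.82 dB
∠H = 173.87° − 143.86° = 30.01°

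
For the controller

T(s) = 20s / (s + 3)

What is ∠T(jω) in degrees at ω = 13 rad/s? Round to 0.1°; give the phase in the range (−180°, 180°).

At s = jω = j13:
zero at origin: s = j13 → |·| = 13, ∠ = 90.00°
pole (s+3): 3 + j13 → |·| = √(3²+13²) = √178 ≈ 13.342, ∠ = arctan(13/3) ≈ 77.01°
∠T = 90.00° − 77.01° = 12.99°

13.0°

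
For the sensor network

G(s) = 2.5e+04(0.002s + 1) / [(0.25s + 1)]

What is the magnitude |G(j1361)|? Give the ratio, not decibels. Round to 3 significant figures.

213

At ω = 1361 rad/s:
zero (1 + j1361·0.002) = 1 + j2.722 → |·| ≈ 2.8999, ∠ ≈ 69.83°
pole (1 + j1361·0.25) = 1 + j340.25 → |·| ≈ 340.25, ∠ ≈ 89.83°
|G| = 2.5e+04 · 2.8999 / (340.25) ≈ 213.07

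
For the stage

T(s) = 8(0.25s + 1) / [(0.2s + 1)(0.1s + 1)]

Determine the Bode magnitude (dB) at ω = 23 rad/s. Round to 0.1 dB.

At ω = 23 rad/s:
zero (1 + j23·0.25) = 1 + j5.75 → |·| ≈ 5.8363, ∠ ≈ 80.13°
pole (1 + j23·0.2) = 1 + j4.6 → |·| ≈ 4.7074, ∠ ≈ 77.74°
pole (1 + j23·0.1) = 1 + j2.3 → |·| ≈ 2.508, ∠ ≈ 66.50°
|T| = 8 · 5.8363 / (4.7074 · 2.508) ≈ 3.9547
Gain = 20 log₁₀(3.9547) ≈ 11.94 dB

11.9 dB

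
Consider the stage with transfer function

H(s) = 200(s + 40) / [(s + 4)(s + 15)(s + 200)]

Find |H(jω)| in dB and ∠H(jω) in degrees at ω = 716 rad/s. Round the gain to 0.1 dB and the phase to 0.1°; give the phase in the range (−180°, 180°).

At s = jω = j716:
zero (s+40): 40 + j716 → |·| = √(40²+716²) = √514256 ≈ 717.12, ∠ = arctan(716/40) ≈ 86.80°
pole (s+4): 4 + j716 → |·| = √(4²+716²) = √512672 ≈ 716.01, ∠ = arctan(716/4) ≈ 89.68°
pole (s+15): 15 + j716 → |·| = √(15²+716²) = √512881 ≈ 716.16, ∠ = arctan(716/15) ≈ 88.80°
pole (s+200): 200 + j716 → |·| = √(200²+716²) = √552656 ≈ 743.41, ∠ = arctan(716/200) ≈ 74.39°
|H| = 200 · 717.12 / 3.812e+08 ≈ 0.00037624
Gain = 20 log₁₀(0.00037624) ≈ -68.49 dB
∠H = 86.80° − 252.87° = -166.07°

-68.5 dB, -166.1°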